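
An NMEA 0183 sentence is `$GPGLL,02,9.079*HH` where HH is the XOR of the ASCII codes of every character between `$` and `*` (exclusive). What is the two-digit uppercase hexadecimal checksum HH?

XOR the ASCII codes of the payload characters:
  'G' = 0x47 → acc = 0x47
  'P' = 0x50 → acc = 0x17
  'G' = 0x47 → acc = 0x50
  'L' = 0x4C → acc = 0x1C
  'L' = 0x4C → acc = 0x50
  ',' = 0x2C → acc = 0x7C
  '0' = 0x30 → acc = 0x4C
  '2' = 0x32 → acc = 0x7E
  ',' = 0x2C → acc = 0x52
  '9' = 0x39 → acc = 0x6B
  '.' = 0x2E → acc = 0x45
  '0' = 0x30 → acc = 0x75
  '7' = 0x37 → acc = 0x42
  '9' = 0x39 → acc = 0x7B
Checksum = 0x7B.

7B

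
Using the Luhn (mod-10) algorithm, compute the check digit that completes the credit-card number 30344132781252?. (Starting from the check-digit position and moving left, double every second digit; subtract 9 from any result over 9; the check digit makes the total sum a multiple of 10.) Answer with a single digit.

5

Partial digits right→left: 2 5 2 1 8 7 2 3 1 4 4 3 0 3
Double every second digit counting from the check-digit position (so the 1st, 3rd, 5th, ... of the partial from the right).
  doubled (with −9 where >9): 4 4 7 4 2 8 0 → sum 29
  kept as-is: 5 1 7 3 4 3 3 → sum 26
Total = 29 + 26 = 55.
Check digit = (10 − (55 mod 10)) mod 10 = 5.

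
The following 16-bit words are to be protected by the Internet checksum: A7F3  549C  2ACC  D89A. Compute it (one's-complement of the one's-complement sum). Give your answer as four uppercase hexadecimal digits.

One's-complement addition (fold any carry out of bit 15 back into bit 0):
  0xA7F3 + 0x549C = 0x0FC8F
  0xFC8F + 0x2ACC = 0x1275B → wrap carry → 0x275C
  0x275C + 0xD89A = 0x0FFF6
One's-complement sum = 0xFFF6.
Checksum = ~0xFFF6 & 0xFFFF = 0x0009.

0009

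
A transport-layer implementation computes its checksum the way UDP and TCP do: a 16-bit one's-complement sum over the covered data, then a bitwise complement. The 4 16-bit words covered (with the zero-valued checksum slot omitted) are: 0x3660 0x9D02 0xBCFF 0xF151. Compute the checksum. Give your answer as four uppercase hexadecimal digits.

One's-complement addition (fold any carry out of bit 15 back into bit 0):
  0x3660 + 0x9D02 = 0x0D362
  0xD362 + 0xBCFF = 0x19061 → wrap carry → 0x9062
  0x9062 + 0xF151 = 0x181B3 → wrap carry → 0x81B4
One's-complement sum = 0x81B4.
Checksum = ~0x81B4 & 0xFFFF = 0x7E4B.

7E4B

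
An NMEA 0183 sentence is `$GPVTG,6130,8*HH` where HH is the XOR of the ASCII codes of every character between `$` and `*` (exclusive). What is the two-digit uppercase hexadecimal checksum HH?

6E

XOR the ASCII codes of the payload characters:
  'G' = 0x47 → acc = 0x47
  'P' = 0x50 → acc = 0x17
  'V' = 0x56 → acc = 0x41
  'T' = 0x54 → acc = 0x15
  'G' = 0x47 → acc = 0x52
  ',' = 0x2C → acc = 0x7E
  '6' = 0x36 → acc = 0x48
  '1' = 0x31 → acc = 0x79
  '3' = 0x33 → acc = 0x4A
  '0' = 0x30 → acc = 0x7A
  ',' = 0x2C → acc = 0x56
  '8' = 0x38 → acc = 0x6E
Checksum = 0x6E.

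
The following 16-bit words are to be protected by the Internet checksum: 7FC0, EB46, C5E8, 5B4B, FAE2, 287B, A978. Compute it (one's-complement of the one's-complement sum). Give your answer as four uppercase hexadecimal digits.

One's-complement addition (fold any carry out of bit 15 back into bit 0):
  0x7FC0 + 0xEB46 = 0x16B06 → wrap carry → 0x6B07
  0x6B07 + 0xC5E8 = 0x130EF → wrap carry → 0x30F0
  0x30F0 + 0x5B4B = 0x08C3B
  0x8C3B + 0xFAE2 = 0x1871D → wrap carry → 0x871E
  0x871E + 0x287B = 0x0AF99
  0xAF99 + 0xA978 = 0x15911 → wrap carry → 0x5912
One's-complement sum = 0x5912.
Checksum = ~0x5912 & 0xFFFF = 0xA6ED.

A6ED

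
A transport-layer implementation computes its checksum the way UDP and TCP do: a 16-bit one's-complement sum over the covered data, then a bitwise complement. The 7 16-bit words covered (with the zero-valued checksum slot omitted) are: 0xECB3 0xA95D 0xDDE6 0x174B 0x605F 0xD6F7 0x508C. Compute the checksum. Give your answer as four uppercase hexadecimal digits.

One's-complement addition (fold any carry out of bit 15 back into bit 0):
  0xECB3 + 0xA95D = 0x19610 → wrap carry → 0x9611
  0x9611 + 0xDDE6 = 0x173F7 → wrap carry → 0x73F8
  0x73F8 + 0x174B = 0x08B43
  0x8B43 + 0x605F = 0x0EBA2
  0xEBA2 + 0xD6F7 = 0x1C299 → wrap carry → 0xC29A
  0xC29A + 0x508C = 0x11326 → wrap carry → 0x1327
One's-complement sum = 0x1327.
Checksum = ~0x1327 & 0xFFFF = 0xECD8.

ECD8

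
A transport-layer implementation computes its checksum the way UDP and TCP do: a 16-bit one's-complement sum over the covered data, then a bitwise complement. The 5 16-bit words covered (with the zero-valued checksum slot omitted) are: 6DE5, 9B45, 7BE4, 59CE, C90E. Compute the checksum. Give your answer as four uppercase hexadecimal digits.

One's-complement addition (fold any carry out of bit 15 back into bit 0):
  0x6DE5 + 0x9B45 = 0x1092A → wrap carry → 0x092B
  0x092B + 0x7BE4 = 0x0850F
  0x850F + 0x59CE = 0x0DEDD
  0xDEDD + 0xC90E = 0x1A7EB → wrap carry → 0xA7EC
One's-complement sum = 0xA7EC.
Checksum = ~0xA7EC & 0xFFFF = 0x5813.

5813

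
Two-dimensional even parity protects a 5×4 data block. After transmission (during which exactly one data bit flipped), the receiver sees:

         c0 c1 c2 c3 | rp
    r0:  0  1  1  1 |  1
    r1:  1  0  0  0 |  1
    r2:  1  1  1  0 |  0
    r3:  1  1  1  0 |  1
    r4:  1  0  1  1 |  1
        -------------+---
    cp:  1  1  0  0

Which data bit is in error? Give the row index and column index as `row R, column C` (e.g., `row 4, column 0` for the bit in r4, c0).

Recompute each row's even parity and compare to rp:
  r0: data parity 1, sent rp 1 → ok
  r1: data parity 1, sent rp 1 → ok
  r2: data parity 1, sent rp 0 → mismatch
  r3: data parity 1, sent rp 1 → ok
  r4: data parity 1, sent rp 1 → ok
Recompute each column's even parity and compare to cp:
  c0: data parity 0, sent cp 1 → mismatch
  c1: data parity 1, sent cp 1 → ok
  c2: data parity 0, sent cp 0 → ok
  c3: data parity 0, sent cp 0 → ok
Exactly one row (r2) and one column (c0) fail → the flipped bit is at their intersection.

row 2, column 0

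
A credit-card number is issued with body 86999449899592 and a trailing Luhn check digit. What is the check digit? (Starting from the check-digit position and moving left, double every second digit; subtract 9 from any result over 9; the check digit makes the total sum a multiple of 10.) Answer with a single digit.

1

Partial digits right→left: 2 9 5 9 9 8 9 4 4 9 9 9 6 8
Double every second digit counting from the check-digit position (so the 1st, 3rd, 5th, ... of the partial from the right).
  doubled (with −9 where >9): 4 1 9 9 8 9 3 → sum 43
  kept as-is: 9 9 8 4 9 9 8 → sum 56
Total = 43 + 56 = 99.
Check digit = (10 − (99 mod 10)) mod 10 = 1.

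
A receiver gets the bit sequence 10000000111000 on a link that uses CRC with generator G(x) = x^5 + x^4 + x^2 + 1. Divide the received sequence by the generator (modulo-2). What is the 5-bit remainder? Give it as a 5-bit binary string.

00000

Modulo-2 division of 10000000111000 by 110101:
  pos 0: 100000 XOR 110101 = 010101
  pos 1: 101010 XOR 110101 = 011111
  pos 2: 111110 XOR 110101 = 001011
  pos 4: 101111 XOR 110101 = 011010
  pos 5: 110101 XOR 110101 = 000000
Remainder = 00000 (zero — the frame passes the CRC check).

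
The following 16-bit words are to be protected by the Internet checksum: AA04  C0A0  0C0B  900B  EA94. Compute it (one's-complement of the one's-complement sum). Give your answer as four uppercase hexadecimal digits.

0EAF

One's-complement addition (fold any carry out of bit 15 back into bit 0):
  0xAA04 + 0xC0A0 = 0x16AA4 → wrap carry → 0x6AA5
  0x6AA5 + 0x0C0B = 0x076B0
  0x76B0 + 0x900B = 0x106BB → wrap carry → 0x06BC
  0x06BC + 0xEA94 = 0x0F150
One's-complement sum = 0xF150.
Checksum = ~0xF150 & 0xFFFF = 0x0EAF.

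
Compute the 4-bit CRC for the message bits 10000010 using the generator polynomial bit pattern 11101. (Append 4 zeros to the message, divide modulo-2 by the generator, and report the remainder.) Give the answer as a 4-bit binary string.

1010

Append 4 zeros: 100000100000. Divide by 11101 (XOR where the leading bit is 1):
  pos 0: 10000 XOR 11101 = 01101
  pos 1: 11010 XOR 11101 = 00111
  pos 3: 11110 XOR 11101 = 00011
  pos 6: 11000 XOR 11101 = 00101
Remainder (last 4 bits) = 1010. This is the CRC / FCS.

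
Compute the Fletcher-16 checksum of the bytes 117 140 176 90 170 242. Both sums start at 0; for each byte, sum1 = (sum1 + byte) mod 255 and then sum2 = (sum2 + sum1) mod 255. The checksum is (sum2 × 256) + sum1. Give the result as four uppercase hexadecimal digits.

Running sums (mod 255):
  after byte 0 (117): sum1=117, sum2=117
  after byte 1 (140): sum1=2, sum2=119
  after byte 2 (176): sum1=178, sum2=42
  after byte 3 (90): sum1=13, sum2=55
  after byte 4 (170): sum1=183, sum2=238
  after byte 5 (242): sum1=170, sum2=153
Checksum = sum2·256 + sum1 = 153·256 + 170 = 39338 = 0x99AA.

99AA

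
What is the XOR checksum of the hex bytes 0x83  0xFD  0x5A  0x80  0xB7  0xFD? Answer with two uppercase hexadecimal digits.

EE

XOR the bytes together:
  start with 0x83
  0x83 ⊕ 0xFD = 0x7E
  0x7E ⊕ 0x5A = 0x24
  0x24 ⊕ 0x80 = 0xA4
  0xA4 ⊕ 0xB7 = 0x13
  0x13 ⊕ 0xFD = 0xEE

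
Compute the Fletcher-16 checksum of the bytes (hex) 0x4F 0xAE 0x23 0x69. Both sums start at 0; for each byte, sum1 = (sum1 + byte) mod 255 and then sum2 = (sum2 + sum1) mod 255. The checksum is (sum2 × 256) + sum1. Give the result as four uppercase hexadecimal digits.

F88A

Running sums (mod 255):
  after byte 0 (0x4F): sum1=79, sum2=79
  after byte 1 (0xAE): sum1=253, sum2=77
  after byte 2 (0x23): sum1=33, sum2=110
  after byte 3 (0x69): sum1=138, sum2=248
Checksum = sum2·256 + sum1 = 248·256 + 138 = 63626 = 0xF88A.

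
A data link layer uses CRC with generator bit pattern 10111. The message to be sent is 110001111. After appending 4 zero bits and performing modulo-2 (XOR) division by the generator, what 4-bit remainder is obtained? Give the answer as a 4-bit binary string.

Append 4 zeros: 1100011110000. Divide by 10111 (XOR where the leading bit is 1):
  pos 0: 11000 XOR 10111 = 01111
  pos 1: 11111 XOR 10111 = 01000
  pos 2: 10001 XOR 10111 = 00110
  pos 4: 11011 XOR 10111 = 01100
  pos 5: 11000 XOR 10111 = 01111
  pos 6: 11110 XOR 10111 = 01001
  pos 7: 10010 XOR 10111 = 00101
Remainder (last 4 bits) = 1010. This is the CRC / FCS.

1010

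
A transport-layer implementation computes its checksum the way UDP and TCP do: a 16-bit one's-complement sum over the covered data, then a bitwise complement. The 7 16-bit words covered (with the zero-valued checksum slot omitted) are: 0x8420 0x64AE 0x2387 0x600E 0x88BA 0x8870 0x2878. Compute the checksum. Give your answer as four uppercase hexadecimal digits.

59F8

One's-complement addition (fold any carry out of bit 15 back into bit 0):
  0x8420 + 0x64AE = 0x0E8CE
  0xE8CE + 0x2387 = 0x10C55 → wrap carry → 0x0C56
  0x0C56 + 0x600E = 0x06C64
  0x6C64 + 0x88BA = 0x0F51E
  0xF51E + 0x8870 = 0x17D8E → wrap carry → 0x7D8F
  0x7D8F + 0x2878 = 0x0A607
One's-complement sum = 0xA607.
Checksum = ~0xA607 & 0xFFFF = 0x59F8.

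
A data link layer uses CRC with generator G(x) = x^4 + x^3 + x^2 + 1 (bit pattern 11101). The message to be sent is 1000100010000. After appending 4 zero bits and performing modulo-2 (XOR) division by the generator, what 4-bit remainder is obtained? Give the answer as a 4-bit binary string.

0001

Append 4 zeros: 10001000100000000. Divide by 11101 (XOR where the leading bit is 1):
  pos 0: 10001 XOR 11101 = 01100
  pos 1: 11000 XOR 11101 = 00101
  pos 3: 10100 XOR 11101 = 01001
  pos 4: 10011 XOR 11101 = 01110
  pos 5: 11100 XOR 11101 = 00001
  pos 9: 10000 XOR 11101 = 01101
  pos 10: 11010 XOR 11101 = 00111
  pos 12: 11100 XOR 11101 = 00001
Remainder (last 4 bits) = 0001. This is the CRC / FCS.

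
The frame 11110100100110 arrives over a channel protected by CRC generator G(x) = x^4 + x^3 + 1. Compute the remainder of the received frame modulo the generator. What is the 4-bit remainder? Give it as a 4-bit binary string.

Modulo-2 division of 11110100100110 by 11001:
  pos 0: 11110 XOR 11001 = 00111
  pos 2: 11110 XOR 11001 = 00111
  pos 4: 11101 XOR 11001 = 00100
  pos 6: 10000 XOR 11001 = 01001
  pos 7: 10011 XOR 11001 = 01010
  pos 8: 10101 XOR 11001 = 01100
  pos 9: 11000 XOR 11001 = 00001
Remainder = 0001 (nonzero — an error is detected).

0001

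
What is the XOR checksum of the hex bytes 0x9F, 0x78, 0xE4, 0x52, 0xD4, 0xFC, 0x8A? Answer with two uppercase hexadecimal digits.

XOR the bytes together:
  start with 0x9F
  0x9F ⊕ 0x78 = 0xE7
  0xE7 ⊕ 0xE4 = 0x03
  0x03 ⊕ 0x52 = 0x51
  0x51 ⊕ 0xD4 = 0x85
  0x85 ⊕ 0xFC = 0x79
  0x79 ⊕ 0x8A = 0xF3

F3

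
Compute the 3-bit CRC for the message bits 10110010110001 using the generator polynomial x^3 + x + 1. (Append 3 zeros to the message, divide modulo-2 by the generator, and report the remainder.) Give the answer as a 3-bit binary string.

Append 3 zeros: 10110010110001000. Divide by 1011 (XOR where the leading bit is 1):
  pos 0: 1011 XOR 1011 = 0000
  pos 6: 1011 XOR 1011 = 0000
  pos 13: 1000 XOR 1011 = 0011
Remainder (last 3 bits) = 011. This is the CRC / FCS.

011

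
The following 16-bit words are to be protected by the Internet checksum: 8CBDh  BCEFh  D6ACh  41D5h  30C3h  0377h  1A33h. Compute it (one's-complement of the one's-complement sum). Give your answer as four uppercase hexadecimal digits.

4F63

One's-complement addition (fold any carry out of bit 15 back into bit 0):
  0x8CBD + 0xBCEF = 0x149AC → wrap carry → 0x49AD
  0x49AD + 0xD6AC = 0x12059 → wrap carry → 0x205A
  0x205A + 0x41D5 = 0x0622F
  0x622F + 0x30C3 = 0x092F2
  0x92F2 + 0x0377 = 0x09669
  0x9669 + 0x1A33 = 0x0B09C
One's-complement sum = 0xB09C.
Checksum = ~0xB09C & 0xFFFF = 0x4F63.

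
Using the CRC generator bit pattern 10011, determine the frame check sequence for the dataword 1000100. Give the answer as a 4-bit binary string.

Append 4 zeros: 10001000000. Divide by 10011 (XOR where the leading bit is 1):
  pos 0: 10001 XOR 10011 = 00010
  pos 3: 10000 XOR 10011 = 00011
  pos 6: 11000 XOR 10011 = 01011
Remainder (last 4 bits) = 1011. This is the CRC / FCS.

1011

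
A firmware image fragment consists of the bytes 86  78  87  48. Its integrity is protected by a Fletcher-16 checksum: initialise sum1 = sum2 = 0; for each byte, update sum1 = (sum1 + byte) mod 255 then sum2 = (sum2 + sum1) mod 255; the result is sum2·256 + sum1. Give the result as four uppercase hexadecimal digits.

Running sums (mod 255):
  after byte 0 (86): sum1=86, sum2=86
  after byte 1 (78): sum1=164, sum2=250
  after byte 2 (87): sum1=251, sum2=246
  after byte 3 (48): sum1=44, sum2=35
Checksum = sum2·256 + sum1 = 35·256 + 44 = 9004 = 0x232C.

232C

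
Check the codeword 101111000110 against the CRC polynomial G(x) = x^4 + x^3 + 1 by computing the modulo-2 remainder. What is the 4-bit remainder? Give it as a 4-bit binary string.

1000

Modulo-2 division of 101111000110 by 11001:
  pos 0: 10111 XOR 11001 = 01110
  pos 1: 11101 XOR 11001 = 00100
  pos 3: 10000 XOR 11001 = 01001
  pos 4: 10010 XOR 11001 = 01011
  pos 5: 10111 XOR 11001 = 01110
  pos 6: 11101 XOR 11001 = 00100
Remainder = 1000 (nonzero — an error is detected).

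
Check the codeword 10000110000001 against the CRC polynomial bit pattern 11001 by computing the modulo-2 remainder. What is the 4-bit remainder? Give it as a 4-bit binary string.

1110

Modulo-2 division of 10000110000001 by 11001:
  pos 0: 10000 XOR 11001 = 01001
  pos 1: 10011 XOR 11001 = 01010
  pos 2: 10101 XOR 11001 = 01100
  pos 3: 11000 XOR 11001 = 00001
  pos 7: 10000 XOR 11001 = 01001
  pos 8: 10010 XOR 11001 = 01011
  pos 9: 10111 XOR 11001 = 01110
Remainder = 1110 (nonzero — an error is detected).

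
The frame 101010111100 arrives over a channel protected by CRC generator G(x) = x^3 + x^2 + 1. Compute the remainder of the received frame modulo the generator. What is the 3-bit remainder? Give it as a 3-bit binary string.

Modulo-2 division of 101010111100 by 1101:
  pos 0: 1010 XOR 1101 = 0111
  pos 1: 1111 XOR 1101 = 0010
  pos 3: 1001 XOR 1101 = 0100
  pos 4: 1001 XOR 1101 = 0100
  pos 5: 1001 XOR 1101 = 0100
  pos 6: 1001 XOR 1101 = 0100
  pos 7: 1000 XOR 1101 = 0101
  pos 8: 1010 XOR 1101 = 0111
Remainder = 111 (nonzero — an error is detected).

111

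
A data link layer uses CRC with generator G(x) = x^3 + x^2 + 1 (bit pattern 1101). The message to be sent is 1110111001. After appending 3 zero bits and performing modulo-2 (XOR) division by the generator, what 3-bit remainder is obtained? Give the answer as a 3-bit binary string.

Append 3 zeros: 1110111001000. Divide by 1101 (XOR where the leading bit is 1):
  pos 0: 1110 XOR 1101 = 0011
  pos 2: 1111 XOR 1101 = 0010
  pos 4: 1010 XOR 1101 = 0111
  pos 5: 1110 XOR 1101 = 0011
  pos 7: 1110 XOR 1101 = 0011
  pos 9: 1100 XOR 1101 = 0001
Remainder (last 3 bits) = 001. This is the CRC / FCS.

001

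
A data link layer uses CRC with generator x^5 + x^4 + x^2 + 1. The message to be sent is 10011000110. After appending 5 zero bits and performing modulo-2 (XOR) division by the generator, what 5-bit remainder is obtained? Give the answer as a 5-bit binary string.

Append 5 zeros: 1001100011000000. Divide by 110101 (XOR where the leading bit is 1):
  pos 0: 100110 XOR 110101 = 010011
  pos 1: 100110 XOR 110101 = 010011
  pos 2: 100110 XOR 110101 = 010011
  pos 3: 100111 XOR 110101 = 010010
  pos 4: 100101 XOR 110101 = 010000
  pos 5: 100000 XOR 110101 = 010101
  pos 6: 101010 XOR 110101 = 011111
  pos 7: 111110 XOR 110101 = 001011
  pos 9: 101100 XOR 110101 = 011001
  pos 10: 110010 XOR 110101 = 000111
Remainder (last 5 bits) = 00111. This is the CRC / FCS.

00111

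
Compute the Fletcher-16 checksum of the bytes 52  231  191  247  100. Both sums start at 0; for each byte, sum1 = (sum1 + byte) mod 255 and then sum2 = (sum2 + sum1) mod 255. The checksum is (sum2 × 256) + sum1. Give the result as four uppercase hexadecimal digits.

3838

Running sums (mod 255):
  after byte 0 (52): sum1=52, sum2=52
  after byte 1 (231): sum1=28, sum2=80
  after byte 2 (191): sum1=219, sum2=44
  after byte 3 (247): sum1=211, sum2=0
  after byte 4 (100): sum1=56, sum2=56
Checksum = sum2·256 + sum1 = 56·256 + 56 = 14392 = 0x3838.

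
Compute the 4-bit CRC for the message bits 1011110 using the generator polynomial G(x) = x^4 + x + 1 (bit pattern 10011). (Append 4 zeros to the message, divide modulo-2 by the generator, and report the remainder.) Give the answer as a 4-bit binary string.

Append 4 zeros: 10111100000. Divide by 10011 (XOR where the leading bit is 1):
  pos 0: 10111 XOR 10011 = 00100
  pos 2: 10010 XOR 10011 = 00001
  pos 6: 10000 XOR 10011 = 00011
Remainder (last 4 bits) = 0011. This is the CRC / FCS.

0011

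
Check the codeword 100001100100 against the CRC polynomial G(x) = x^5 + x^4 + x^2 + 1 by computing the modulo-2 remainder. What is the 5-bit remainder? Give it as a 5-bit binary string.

Modulo-2 division of 100001100100 by 110101:
  pos 0: 100001 XOR 110101 = 010100
  pos 1: 101001 XOR 110101 = 011100
  pos 2: 111000 XOR 110101 = 001101
  pos 4: 110101 XOR 110101 = 000000
Remainder = 00000 (zero — the frame passes the CRC check).

00000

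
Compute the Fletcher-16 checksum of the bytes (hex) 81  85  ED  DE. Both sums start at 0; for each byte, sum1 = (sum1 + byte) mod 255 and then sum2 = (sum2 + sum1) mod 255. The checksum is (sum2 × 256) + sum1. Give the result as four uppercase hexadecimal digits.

Running sums (mod 255):
  after byte 0 (81): sum1=129, sum2=129
  after byte 1 (85): sum1=7, sum2=136
  after byte 2 (ED): sum1=244, sum2=125
  after byte 3 (DE): sum1=211, sum2=81
Checksum = sum2·256 + sum1 = 81·256 + 211 = 20947 = 0x51D3.

51D3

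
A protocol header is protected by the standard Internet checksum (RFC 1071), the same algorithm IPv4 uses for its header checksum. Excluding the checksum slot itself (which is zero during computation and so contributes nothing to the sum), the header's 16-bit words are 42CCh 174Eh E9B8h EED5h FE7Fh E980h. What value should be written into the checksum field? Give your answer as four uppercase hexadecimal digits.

One's-complement addition (fold any carry out of bit 15 back into bit 0):
  0x42CC + 0x174E = 0x05A1A
  0x5A1A + 0xE9B8 = 0x143D2 → wrap carry → 0x43D3
  0x43D3 + 0xEED5 = 0x132A8 → wrap carry → 0x32A9
  0x32A9 + 0xFE7F = 0x13128 → wrap carry → 0x3129
  0x3129 + 0xE980 = 0x11AA9 → wrap carry → 0x1AAA
One's-complement sum = 0x1AAA.
Checksum = ~0x1AAA & 0xFFFF = 0xE555.

E555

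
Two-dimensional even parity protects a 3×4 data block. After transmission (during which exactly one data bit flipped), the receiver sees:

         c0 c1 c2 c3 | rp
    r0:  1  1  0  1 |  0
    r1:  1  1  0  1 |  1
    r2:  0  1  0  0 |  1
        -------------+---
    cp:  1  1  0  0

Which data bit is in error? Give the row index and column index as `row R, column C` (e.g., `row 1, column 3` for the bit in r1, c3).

Recompute each row's even parity and compare to rp:
  r0: data parity 1, sent rp 0 → mismatch
  r1: data parity 1, sent rp 1 → ok
  r2: data parity 1, sent rp 1 → ok
Recompute each column's even parity and compare to cp:
  c0: data parity 0, sent cp 1 → mismatch
  c1: data parity 1, sent cp 1 → ok
  c2: data parity 0, sent cp 0 → ok
  c3: data parity 0, sent cp 0 → ok
Exactly one row (r0) and one column (c0) fail → the flipped bit is at their intersection.

row 0, column 0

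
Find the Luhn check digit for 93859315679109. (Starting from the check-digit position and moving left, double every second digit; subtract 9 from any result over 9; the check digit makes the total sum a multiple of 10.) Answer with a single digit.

Partial digits right→left: 9 0 1 9 7 6 5 1 3 9 5 8 3 9
Double every second digit counting from the check-digit position (so the 1st, 3rd, 5th, ... of the partial from the right).
  doubled (with −9 where >9): 9 2 5 1 6 1 6 → sum 30
  kept as-is: 0 9 6 1 9 8 9 → sum 42
Total = 30 + 42 = 72.
Check digit = (10 − (72 mod 10)) mod 10 = 8.

8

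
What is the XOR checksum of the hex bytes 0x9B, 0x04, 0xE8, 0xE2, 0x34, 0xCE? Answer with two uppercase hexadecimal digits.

6F

XOR the bytes together:
  start with 0x9B
  0x9B ⊕ 0x04 = 0x9F
  0x9F ⊕ 0xE8 = 0x77
  0x77 ⊕ 0xE2 = 0x95
  0x95 ⊕ 0x34 = 0xA1
  0xA1 ⊕ 0xCE = 0x6F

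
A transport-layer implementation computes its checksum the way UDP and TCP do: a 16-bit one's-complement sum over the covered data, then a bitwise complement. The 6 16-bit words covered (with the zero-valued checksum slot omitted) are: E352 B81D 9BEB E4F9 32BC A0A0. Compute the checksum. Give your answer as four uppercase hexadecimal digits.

104D

One's-complement addition (fold any carry out of bit 15 back into bit 0):
  0xE352 + 0xB81D = 0x19B6F → wrap carry → 0x9B70
  0x9B70 + 0x9BEB = 0x1375B → wrap carry → 0x375C
  0x375C + 0xE4F9 = 0x11C55 → wrap carry → 0x1C56
  0x1C56 + 0x32BC = 0x04F12
  0x4F12 + 0xA0A0 = 0x0EFB2
One's-complement sum = 0xEFB2.
Checksum = ~0xEFB2 & 0xFFFF = 0x104D.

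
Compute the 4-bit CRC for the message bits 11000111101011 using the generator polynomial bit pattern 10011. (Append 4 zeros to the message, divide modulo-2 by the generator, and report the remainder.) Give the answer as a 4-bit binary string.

0100

Append 4 zeros: 110001111010110000. Divide by 10011 (XOR where the leading bit is 1):
  pos 0: 11000 XOR 10011 = 01011
  pos 1: 10111 XOR 10011 = 00100
  pos 3: 10011 XOR 10011 = 00000
  pos 8: 10101 XOR 10011 = 00110
  pos 10: 11010 XOR 10011 = 01001
  pos 11: 10010 XOR 10011 = 00001
Remainder (last 4 bits) = 0100. This is the CRC / FCS.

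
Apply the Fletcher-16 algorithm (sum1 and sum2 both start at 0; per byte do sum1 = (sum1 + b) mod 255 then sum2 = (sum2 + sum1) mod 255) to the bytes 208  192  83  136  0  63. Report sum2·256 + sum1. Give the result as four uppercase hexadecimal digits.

Running sums (mod 255):
  after byte 0 (208): sum1=208, sum2=208
  after byte 1 (192): sum1=145, sum2=98
  after byte 2 (83): sum1=228, sum2=71
  after byte 3 (136): sum1=109, sum2=180
  after byte 4 (0): sum1=109, sum2=34
  after byte 5 (63): sum1=172, sum2=206
Checksum = sum2·256 + sum1 = 206·256 + 172 = 52908 = 0xCEAC.

CEAC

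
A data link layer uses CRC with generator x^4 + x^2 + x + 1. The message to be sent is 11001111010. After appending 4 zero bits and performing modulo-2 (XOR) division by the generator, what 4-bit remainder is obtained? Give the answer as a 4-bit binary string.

Append 4 zeros: 110011110100000. Divide by 10111 (XOR where the leading bit is 1):
  pos 0: 11001 XOR 10111 = 01110
  pos 1: 11101 XOR 10111 = 01010
  pos 2: 10101 XOR 10111 = 00010
  pos 5: 10101 XOR 10111 = 00010
  pos 8: 10000 XOR 10111 = 00111
  pos 10: 11100 XOR 10111 = 01011
Remainder (last 4 bits) = 1011. This is the CRC / FCS.

1011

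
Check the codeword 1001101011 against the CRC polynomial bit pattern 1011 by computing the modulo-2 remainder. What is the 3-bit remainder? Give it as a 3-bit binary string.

110

Modulo-2 division of 1001101011 by 1011:
  pos 0: 1001 XOR 1011 = 0010
  pos 2: 1010 XOR 1011 = 0001
  pos 5: 1101 XOR 1011 = 0110
  pos 6: 1101 XOR 1011 = 0110
Remainder = 110 (nonzero — an error is detected).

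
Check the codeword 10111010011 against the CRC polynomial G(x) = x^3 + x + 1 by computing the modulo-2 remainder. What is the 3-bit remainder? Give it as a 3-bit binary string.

Modulo-2 division of 10111010011 by 1011:
  pos 0: 1011 XOR 1011 = 0000
  pos 4: 1010 XOR 1011 = 0001
  pos 7: 1011 XOR 1011 = 0000
Remainder = 000 (zero — the frame passes the CRC check).

000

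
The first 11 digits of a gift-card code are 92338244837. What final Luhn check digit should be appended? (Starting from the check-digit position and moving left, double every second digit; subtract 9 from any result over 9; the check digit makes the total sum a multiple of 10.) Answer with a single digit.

4

Partial digits right→left: 7 3 8 4 4 2 8 3 3 2 9
Double every second digit counting from the check-digit position (so the 1st, 3rd, 5th, ... of the partial from the right).
  doubled (with −9 where >9): 5 7 8 7 6 9 → sum 42
  kept as-is: 3 4 2 3 2 → sum 14
Total = 42 + 14 = 56.
Check digit = (10 − (56 mod 10)) mod 10 = 4.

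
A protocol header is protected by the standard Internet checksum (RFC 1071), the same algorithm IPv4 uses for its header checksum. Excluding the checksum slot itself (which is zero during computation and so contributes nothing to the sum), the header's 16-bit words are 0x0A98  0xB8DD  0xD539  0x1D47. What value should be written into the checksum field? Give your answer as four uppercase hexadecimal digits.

One's-complement addition (fold any carry out of bit 15 back into bit 0):
  0x0A98 + 0xB8DD = 0x0C375
  0xC375 + 0xD539 = 0x198AE → wrap carry → 0x98AF
  0x98AF + 0x1D47 = 0x0B5F6
One's-complement sum = 0xB5F6.
Checksum = ~0xB5F6 & 0xFFFF = 0x4A09.

4A09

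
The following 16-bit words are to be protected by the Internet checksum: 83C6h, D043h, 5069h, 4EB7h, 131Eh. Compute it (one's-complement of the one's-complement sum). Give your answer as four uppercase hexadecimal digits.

F9B6

One's-complement addition (fold any carry out of bit 15 back into bit 0):
  0x83C6 + 0xD043 = 0x15409 → wrap carry → 0x540A
  0x540A + 0x5069 = 0x0A473
  0xA473 + 0x4EB7 = 0x0F32A
  0xF32A + 0x131E = 0x10648 → wrap carry → 0x0649
One's-complement sum = 0x0649.
Checksum = ~0x0649 & 0xFFFF = 0xF9B6.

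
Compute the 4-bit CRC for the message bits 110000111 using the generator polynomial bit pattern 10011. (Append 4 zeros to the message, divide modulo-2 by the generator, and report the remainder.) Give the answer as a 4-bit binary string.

1000

Append 4 zeros: 1100001110000. Divide by 10011 (XOR where the leading bit is 1):
  pos 0: 11000 XOR 10011 = 01011
  pos 1: 10110 XOR 10011 = 00101
  pos 3: 10111 XOR 10011 = 00100
  pos 5: 10010 XOR 10011 = 00001
Remainder (last 4 bits) = 1000. This is the CRC / FCS.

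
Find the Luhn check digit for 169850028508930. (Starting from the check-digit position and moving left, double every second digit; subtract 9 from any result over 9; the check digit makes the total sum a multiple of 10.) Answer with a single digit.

Partial digits right→left: 0 3 9 8 0 5 8 2 0 0 5 8 9 6 1
Double every second digit counting from the check-digit position (so the 1st, 3rd, 5th, ... of the partial from the right).
  doubled (with −9 where >9): 0 9 0 7 0 1 9 2 → sum 28
  kept as-is: 3 8 5 2 0 8 6 → sum 32
Total = 28 + 32 = 60.
Check digit = (10 − (60 mod 10)) mod 10 = 0.

0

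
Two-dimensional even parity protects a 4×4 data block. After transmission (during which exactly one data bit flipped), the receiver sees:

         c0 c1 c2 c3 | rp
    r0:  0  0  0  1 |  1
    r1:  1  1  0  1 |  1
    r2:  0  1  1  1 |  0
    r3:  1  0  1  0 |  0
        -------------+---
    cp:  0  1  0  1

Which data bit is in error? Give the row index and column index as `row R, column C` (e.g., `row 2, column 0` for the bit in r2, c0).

Recompute each row's even parity and compare to rp:
  r0: data parity 1, sent rp 1 → ok
  r1: data parity 1, sent rp 1 → ok
  r2: data parity 1, sent rp 0 → mismatch
  r3: data parity 0, sent rp 0 → ok
Recompute each column's even parity and compare to cp:
  c0: data parity 0, sent cp 0 → ok
  c1: data parity 0, sent cp 1 → mismatch
  c2: data parity 0, sent cp 0 → ok
  c3: data parity 1, sent cp 1 → ok
Exactly one row (r2) and one column (c1) fail → the flipped bit is at their intersection.

row 2, column 1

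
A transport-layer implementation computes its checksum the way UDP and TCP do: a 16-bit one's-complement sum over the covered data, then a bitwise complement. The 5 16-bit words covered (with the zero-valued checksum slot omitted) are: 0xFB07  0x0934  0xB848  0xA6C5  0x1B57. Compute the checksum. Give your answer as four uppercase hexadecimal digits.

One's-complement addition (fold any carry out of bit 15 back into bit 0):
  0xFB07 + 0x0934 = 0x1043B → wrap carry → 0x043C
  0x043C + 0xB848 = 0x0BC84
  0xBC84 + 0xA6C5 = 0x16349 → wrap carry → 0x634A
  0x634A + 0x1B57 = 0x07EA1
One's-complement sum = 0x7EA1.
Checksum = ~0x7EA1 & 0xFFFF = 0x815E.

815E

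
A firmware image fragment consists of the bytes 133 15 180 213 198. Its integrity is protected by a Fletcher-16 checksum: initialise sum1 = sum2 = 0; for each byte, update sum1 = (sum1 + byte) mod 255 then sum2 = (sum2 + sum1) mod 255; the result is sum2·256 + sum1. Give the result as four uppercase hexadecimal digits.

68E5

Running sums (mod 255):
  after byte 0 (133): sum1=133, sum2=133
  after byte 1 (15): sum1=148, sum2=26
  after byte 2 (180): sum1=73, sum2=99
  after byte 3 (213): sum1=31, sum2=130
  after byte 4 (198): sum1=229, sum2=104
Checksum = sum2·256 + sum1 = 104·256 + 229 = 26853 = 0x68E5.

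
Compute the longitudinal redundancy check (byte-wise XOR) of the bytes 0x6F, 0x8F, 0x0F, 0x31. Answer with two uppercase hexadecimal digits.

XOR the bytes together:
  start with 0x6F
  0x6F ⊕ 0x8F = 0xE0
  0xE0 ⊕ 0x0F = 0xEF
  0xEF ⊕ 0x31 = 0xDE

DE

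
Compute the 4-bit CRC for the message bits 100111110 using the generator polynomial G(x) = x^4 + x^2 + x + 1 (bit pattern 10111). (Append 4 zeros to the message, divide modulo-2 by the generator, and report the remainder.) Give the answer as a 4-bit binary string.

Append 4 zeros: 1001111100000. Divide by 10111 (XOR where the leading bit is 1):
  pos 0: 10011 XOR 10111 = 00100
  pos 2: 10011 XOR 10111 = 00100
  pos 4: 10010 XOR 10111 = 00101
  pos 6: 10100 XOR 10111 = 00011
Remainder (last 4 bits) = 1100. This is the CRC / FCS.

1100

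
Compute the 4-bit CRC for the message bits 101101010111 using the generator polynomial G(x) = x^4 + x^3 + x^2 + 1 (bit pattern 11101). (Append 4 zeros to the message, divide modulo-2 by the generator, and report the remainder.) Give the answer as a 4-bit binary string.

Append 4 zeros: 1011010101110000. Divide by 11101 (XOR where the leading bit is 1):
  pos 0: 10110 XOR 11101 = 01011
  pos 1: 10111 XOR 11101 = 01010
  pos 2: 10100 XOR 11101 = 01001
  pos 3: 10011 XOR 11101 = 01110
  pos 4: 11100 XOR 11101 = 00001
  pos 8: 11110 XOR 11101 = 00011
  pos 11: 11000 XOR 11101 = 00101
Remainder (last 4 bits) = 0101. This is the CRC / FCS.

0101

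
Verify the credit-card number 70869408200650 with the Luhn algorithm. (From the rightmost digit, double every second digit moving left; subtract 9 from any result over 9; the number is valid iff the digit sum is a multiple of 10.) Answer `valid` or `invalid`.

From the right, keep odd positions and double even positions (subtract 9 from any doubled value over 9):
  doubled (positions 2,4,...): 1 0 4 0 9 7 5 → sum 26
  kept (positions 1,3,...): 0 6 0 8 4 6 0 → sum 24
Total = 50.
50 mod 10 = 0, so the number is valid.

valid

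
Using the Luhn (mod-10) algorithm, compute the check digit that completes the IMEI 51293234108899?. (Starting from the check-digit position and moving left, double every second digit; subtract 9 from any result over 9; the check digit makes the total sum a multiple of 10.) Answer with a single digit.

0

Partial digits right→left: 9 9 8 8 0 1 4 3 2 3 9 2 1 5
Double every second digit counting from the check-digit position (so the 1st, 3rd, 5th, ... of the partial from the right).
  doubled (with −9 where >9): 9 7 0 8 4 9 2 → sum 39
  kept as-is: 9 8 1 3 3 2 5 → sum 31
Total = 39 + 31 = 70.
Check digit = (10 − (70 mod 10)) mod 10 = 0.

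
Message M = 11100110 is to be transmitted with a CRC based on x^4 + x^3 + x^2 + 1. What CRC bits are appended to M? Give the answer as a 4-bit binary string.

1000

Append 4 zeros: 111001100000. Divide by 11101 (XOR where the leading bit is 1):
  pos 0: 11100 XOR 11101 = 00001
  pos 4: 11100 XOR 11101 = 00001
Remainder (last 4 bits) = 1000. This is the CRC / FCS.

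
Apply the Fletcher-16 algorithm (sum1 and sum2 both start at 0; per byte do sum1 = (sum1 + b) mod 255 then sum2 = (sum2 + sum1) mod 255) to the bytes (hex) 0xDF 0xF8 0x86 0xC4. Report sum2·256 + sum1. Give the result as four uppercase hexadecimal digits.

Running sums (mod 255):
  after byte 0 (0xDF): sum1=223, sum2=223
  after byte 1 (0xF8): sum1=216, sum2=184
  after byte 2 (0x86): sum1=95, sum2=24
  after byte 3 (0xC4): sum1=36, sum2=60
Checksum = sum2·256 + sum1 = 60·256 + 36 = 15396 = 0x3C24.

3C24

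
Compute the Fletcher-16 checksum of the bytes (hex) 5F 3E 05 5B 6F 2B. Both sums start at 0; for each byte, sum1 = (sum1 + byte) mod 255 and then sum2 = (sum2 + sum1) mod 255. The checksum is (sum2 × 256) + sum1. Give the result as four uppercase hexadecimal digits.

Running sums (mod 255):
  after byte 0 (5F): sum1=95, sum2=95
  after byte 1 (3E): sum1=157, sum2=252
  after byte 2 (05): sum1=162, sum2=159
  after byte 3 (5B): sum1=253, sum2=157
  after byte 4 (6F): sum1=109, sum2=11
  after byte 5 (2B): sum1=152, sum2=163
Checksum = sum2·256 + sum1 = 163·256 + 152 = 41880 = 0xA398.

A398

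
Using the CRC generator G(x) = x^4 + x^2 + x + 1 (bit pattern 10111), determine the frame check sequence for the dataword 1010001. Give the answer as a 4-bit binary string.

Append 4 zeros: 10100010000. Divide by 10111 (XOR where the leading bit is 1):
  pos 0: 10100 XOR 10111 = 00011
  pos 3: 11010 XOR 10111 = 01101
  pos 4: 11010 XOR 10111 = 01101
  pos 5: 11010 XOR 10111 = 01101
  pos 6: 11010 XOR 10111 = 01101
Remainder (last 4 bits) = 1101. This is the CRC / FCS.

1101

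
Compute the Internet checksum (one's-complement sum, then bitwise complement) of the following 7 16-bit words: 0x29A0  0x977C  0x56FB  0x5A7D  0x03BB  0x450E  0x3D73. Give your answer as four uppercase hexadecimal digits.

072E

One's-complement addition (fold any carry out of bit 15 back into bit 0):
  0x29A0 + 0x977C = 0x0C11C
  0xC11C + 0x56FB = 0x11817 → wrap carry → 0x1818
  0x1818 + 0x5A7D = 0x07295
  0x7295 + 0x03BB = 0x07650
  0x7650 + 0x450E = 0x0BB5E
  0xBB5E + 0x3D73 = 0x0F8D1
One's-complement sum = 0xF8D1.
Checksum = ~0xF8D1 & 0xFFFF = 0x072E.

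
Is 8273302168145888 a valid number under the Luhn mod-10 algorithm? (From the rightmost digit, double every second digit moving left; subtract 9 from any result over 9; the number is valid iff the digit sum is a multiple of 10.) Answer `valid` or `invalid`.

From the right, keep odd positions and double even positions (subtract 9 from any doubled value over 9):
  doubled (positions 2,4,...): 7 1 2 3 4 6 5 7 → sum 35
  kept (positions 1,3,...): 8 8 4 8 1 0 3 2 → sum 34
Total = 69.
69 mod 10 = 9, so the number is invalid.

invalid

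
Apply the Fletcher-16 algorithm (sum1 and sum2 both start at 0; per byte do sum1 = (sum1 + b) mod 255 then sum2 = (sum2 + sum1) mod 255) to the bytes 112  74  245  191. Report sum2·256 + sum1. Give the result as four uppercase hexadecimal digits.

Running sums (mod 255):
  after byte 0 (112): sum1=112, sum2=112
  after byte 1 (74): sum1=186, sum2=43
  after byte 2 (245): sum1=176, sum2=219
  after byte 3 (191): sum1=112, sum2=76
Checksum = sum2·256 + sum1 = 76·256 + 112 = 19568 = 0x4C70.

4C70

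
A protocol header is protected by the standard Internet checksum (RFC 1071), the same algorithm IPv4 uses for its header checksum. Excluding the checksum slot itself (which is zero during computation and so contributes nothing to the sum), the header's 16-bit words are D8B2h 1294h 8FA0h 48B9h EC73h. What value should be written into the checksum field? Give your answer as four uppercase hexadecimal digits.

One's-complement addition (fold any carry out of bit 15 back into bit 0):
  0xD8B2 + 0x1294 = 0x0EB46
  0xEB46 + 0x8FA0 = 0x17AE6 → wrap carry → 0x7AE7
  0x7AE7 + 0x48B9 = 0x0C3A0
  0xC3A0 + 0xEC73 = 0x1B013 → wrap carry → 0xB014
One's-complement sum = 0xB014.
Checksum = ~0xB014 & 0xFFFF = 0x4FEB.

4FEB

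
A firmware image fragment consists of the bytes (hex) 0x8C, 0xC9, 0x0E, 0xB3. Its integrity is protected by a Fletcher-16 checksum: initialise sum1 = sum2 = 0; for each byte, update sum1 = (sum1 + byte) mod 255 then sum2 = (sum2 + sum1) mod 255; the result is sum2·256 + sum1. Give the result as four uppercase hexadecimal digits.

Running sums (mod 255):
  after byte 0 (0x8C): sum1=140, sum2=140
  after byte 1 (0xC9): sum1=86, sum2=226
  after byte 2 (0x0E): sum1=100, sum2=71
  after byte 3 (0xB3): sum1=24, sum2=95
Checksum = sum2·256 + sum1 = 95·256 + 24 = 24344 = 0x5F18.

5F18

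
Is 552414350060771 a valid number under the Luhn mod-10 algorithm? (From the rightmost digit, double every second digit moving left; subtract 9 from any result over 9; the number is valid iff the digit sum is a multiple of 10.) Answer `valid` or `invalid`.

From the right, keep odd positions and double even positions (subtract 9 from any doubled value over 9):
  doubled (positions 2,4,...): 5 0 0 1 8 8 1 → sum 23
  kept (positions 1,3,...): 1 7 6 0 3 1 2 5 → sum 25
Total = 48.
48 mod 10 = 8, so the number is invalid.

invalid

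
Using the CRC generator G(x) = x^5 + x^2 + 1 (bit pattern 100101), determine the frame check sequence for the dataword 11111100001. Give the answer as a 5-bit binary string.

00011

Append 5 zeros: 1111110000100000. Divide by 100101 (XOR where the leading bit is 1):
  pos 0: 111111 XOR 100101 = 011010
  pos 1: 110100 XOR 100101 = 010001
  pos 2: 100010 XOR 100101 = 000111
  pos 5: 111001 XOR 100101 = 011100
  pos 6: 111000 XOR 100101 = 011101
  pos 7: 111010 XOR 100101 = 011111
  pos 8: 111110 XOR 100101 = 011011
  pos 9: 110110 XOR 100101 = 010011
  pos 10: 100110 XOR 100101 = 000011
Remainder (last 5 bits) = 00011. This is the CRC / FCS.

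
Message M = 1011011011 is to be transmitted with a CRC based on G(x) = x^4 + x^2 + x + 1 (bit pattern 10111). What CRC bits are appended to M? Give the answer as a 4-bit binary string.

1110

Append 4 zeros: 10110110110000. Divide by 10111 (XOR where the leading bit is 1):
  pos 0: 10110 XOR 10111 = 00001
  pos 4: 11101 XOR 10111 = 01010
  pos 5: 10101 XOR 10111 = 00010
  pos 8: 10000 XOR 10111 = 00111
Remainder (last 4 bits) = 1110. This is the CRC / FCS.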